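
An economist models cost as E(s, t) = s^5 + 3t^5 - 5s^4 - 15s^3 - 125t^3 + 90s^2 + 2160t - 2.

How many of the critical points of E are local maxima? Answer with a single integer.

E separates as a function of s plus a function of t, so ∇E=0 decouples.
∂E/∂s = 5s(s - 4)(s - 3)(s + 3) = 0 at s ∈ {-3, 0, 3, 4}; ∂E/∂t = 15(t - 4)(t - 3)(t + 3)(t + 4) = 0 at t ∈ {-4, -3, 3, 4}.
The Hessian is diagonal: diag(E_ss, E_tt). Second derivatives: E_ss(-3)=-630, E_ss(0)=180, E_ss(3)=-90, E_ss(4)=140; E_tt(-4)=-840, E_tt(-3)=630, E_tt(3)=-630, E_tt(4)=840.
Local maxima occur where both diagonal entries negative: (-3, -4), (-3, 3), (3, -4), (3, 3). Count: 4.

4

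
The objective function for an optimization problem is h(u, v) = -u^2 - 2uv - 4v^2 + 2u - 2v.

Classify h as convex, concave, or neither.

concave

h is quadratic, so its Hessian is the constant matrix H = [[-2, -2], [-2, -8]].
det(H) = 12, tr(H) = -10.
det(H) > 0 and tr(H) < 0, so H is negative definite everywhere: concave.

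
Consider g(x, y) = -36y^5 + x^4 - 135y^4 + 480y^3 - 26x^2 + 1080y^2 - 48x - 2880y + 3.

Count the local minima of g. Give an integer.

g separates as a function of x plus a function of y, so ∇g=0 decouples.
∂g/∂x = 4(x - 4)(x + 1)(x + 3) = 0 at x ∈ {-3, -1, 4}; ∂g/∂y = -180(y - 2)(y - 1)(y + 2)(y + 4) = 0 at y ∈ {-4, -2, 1, 2}.
The Hessian is diagonal: diag(g_xx, g_yy). Second derivatives: g_xx(-3)=56, g_xx(-1)=-40, g_xx(4)=140; g_yy(-4)=10800, g_yy(-2)=-4320, g_yy(1)=2700, g_yy(2)=-4320.
Local minima occur where both diagonal entries positive: (-3, -4), (-3, 1), (4, -4), (4, 1). Count: 4.

4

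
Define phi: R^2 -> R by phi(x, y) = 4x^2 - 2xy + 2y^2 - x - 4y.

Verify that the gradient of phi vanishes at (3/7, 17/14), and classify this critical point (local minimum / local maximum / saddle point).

∇phi = (8x - 2y - 1, -2x + 4y - 4); substituting (3/7, 17/14) gives ∇phi = (0, 0), so (3/7, 17/14) is indeed a critical point.
The Hessian of phi is constant: H = [[8, -2], [-2, 4]].
det(H) = 8·4 − (-2)² = 28.
det(H) > 0 and tr(H) = 12 > 0, so H is positive definite and the point is a local minimum.

local minimum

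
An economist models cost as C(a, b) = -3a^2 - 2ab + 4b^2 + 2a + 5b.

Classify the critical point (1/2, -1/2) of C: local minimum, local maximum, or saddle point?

The Hessian of C is constant: H = [[-6, -2], [-2, 8]].
det(H) = (-6)·8 − (-2)² = -52.
Since det(H) < 0, H is indefinite and the critical point is a saddle point.

saddle point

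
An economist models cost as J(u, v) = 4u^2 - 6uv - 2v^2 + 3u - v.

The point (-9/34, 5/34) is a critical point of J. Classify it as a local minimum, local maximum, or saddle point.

saddle point

The Hessian of J is constant: H = [[8, -6], [-6, -4]].
det(H) = 8·(-4) − (-6)² = -68.
Since det(H) < 0, H is indefinite and the critical point is a saddle point.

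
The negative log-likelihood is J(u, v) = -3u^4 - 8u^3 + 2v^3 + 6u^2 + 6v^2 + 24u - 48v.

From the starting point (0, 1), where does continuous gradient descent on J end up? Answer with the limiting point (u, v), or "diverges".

(-1, 2)

J is separable, so gradient descent decouples: u follows -∂J/∂u, v follows -∂J/∂v.
∂J/∂u = -12(u - 1)(u + 1)(u + 2); at u=0 this is 24, so u decreases.
∂J/∂v = 6(v - 2)(v + 4); at v=1 this is -30, so v increases.
u converges to its nearest critical value -1 (a local min of the u-part); v converges to 2. The iterate converges to (-1, 2).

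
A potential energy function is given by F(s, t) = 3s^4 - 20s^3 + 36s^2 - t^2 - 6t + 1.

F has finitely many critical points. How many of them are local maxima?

1

F separates as a function of s plus a function of t, so ∇F=0 decouples.
∂F/∂s = 12s(s - 3)(s - 2) = 0 at s ∈ {0, 2, 3}; ∂F/∂t = -2(t + 3) = 0 at t ∈ {-3}.
The Hessian is diagonal: diag(F_ss, F_tt). Second derivatives: F_ss(0)=72, F_ss(2)=-24, F_ss(3)=36; F_tt(-3)=-2.
Local maxima occur where both diagonal entries negative: (2, -3). Count: 1.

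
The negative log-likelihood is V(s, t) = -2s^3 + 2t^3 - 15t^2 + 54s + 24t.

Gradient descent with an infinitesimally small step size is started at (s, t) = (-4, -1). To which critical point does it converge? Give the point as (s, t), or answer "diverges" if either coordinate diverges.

diverges

V is separable, so gradient descent decouples: s follows -∂V/∂s, t follows -∂V/∂t.
∂V/∂s = -6(s - 3)(s + 3); at s=-4 this is -42, so s increases.
∂V/∂t = 6(t - 4)(t - 1); at t=-1 this is 60, so t decreases.
The t-coordinate has no critical point in that direction and runs off to infinity.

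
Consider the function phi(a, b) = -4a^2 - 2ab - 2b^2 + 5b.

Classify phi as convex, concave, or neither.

phi is quadratic, so its Hessian is the constant matrix H = [[-8, -2], [-2, -4]].
det(H) = 28, tr(H) = -12.
det(H) > 0 and tr(H) < 0, so H is negative definite everywhere: concave.

concave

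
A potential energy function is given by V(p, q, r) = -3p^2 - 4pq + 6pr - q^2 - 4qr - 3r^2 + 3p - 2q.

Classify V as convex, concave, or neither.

V is quadratic, so its Hessian is the constant matrix H = [[-6, -4, 6], [-4, -2, -4], [6, -4, -6]].
Leading principal minors: -6, -4, 384.
Neither pattern holds ⇒ H is indefinite ⇒ neither convex nor concave.

neither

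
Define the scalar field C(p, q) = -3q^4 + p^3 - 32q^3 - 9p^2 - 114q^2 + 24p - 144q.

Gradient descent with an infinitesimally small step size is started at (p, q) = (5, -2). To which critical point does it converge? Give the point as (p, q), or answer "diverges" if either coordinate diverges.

C is separable, so gradient descent decouples: p follows -∂C/∂p, q follows -∂C/∂q.
∂C/∂p = 3(p - 4)(p - 2); at p=5 this is 9, so p decreases.
∂C/∂q = -12(q + 1)(q + 3)(q + 4); at q=-2 this is 24, so q decreases.
p converges to its nearest critical value 4 (a local min of the p-part); q converges to -3. The iterate converges to (4, -3).

(4, -3)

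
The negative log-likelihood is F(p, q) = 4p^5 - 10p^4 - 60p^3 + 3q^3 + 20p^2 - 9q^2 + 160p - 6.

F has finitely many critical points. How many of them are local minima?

2

F separates as a function of p plus a function of q, so ∇F=0 decouples.
∂F/∂p = 20(p - 4)(p - 1)(p + 1)(p + 2) = 0 at p ∈ {-2, -1, 1, 4}; ∂F/∂q = 9q(q - 2) = 0 at q ∈ {0, 2}.
The Hessian is diagonal: diag(F_pp, F_qq). Second derivatives: F_pp(-2)=-360, F_pp(-1)=200, F_pp(1)=-360, F_pp(4)=1800; F_qq(0)=-18, F_qq(2)=18.
Local minima occur where both diagonal entries positive: (-1, 2), (4, 2). Count: 2.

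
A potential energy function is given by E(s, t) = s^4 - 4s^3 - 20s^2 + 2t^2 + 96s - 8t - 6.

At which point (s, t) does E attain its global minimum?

E(s,t) separates as P(s) + Q(t) − 6, so its minimum is min P + min Q − 6.
P'(s) = 4(s - 4)(s - 2)(s + 3) vanishes at s ∈ {-3, 2, 4}; Q'(t) = 4(t - 2) vanishes at t ∈ {2}.
Local minima of P (where P''>0): P(-3)=-279, P(4)=64. Local minima of Q: Q(2)=-8.
So the global minimum of E is P(-3) + Q(2) − 6 = -279 − 8 − 6 = -293, attained at (-3, 2).

(-3, 2)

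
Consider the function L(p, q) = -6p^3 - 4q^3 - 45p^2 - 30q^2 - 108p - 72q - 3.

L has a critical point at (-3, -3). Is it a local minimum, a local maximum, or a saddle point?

local minimum

The mixed partial ∂²L/∂p∂q is 0, so the Hessian at any point is diag(L_pp, L_qq) = diag(-18(2p + 5), -12(2q + 5)).
At (-3, -3): H = diag(18, 12).
Both eigenvalues are positive, so H is positive definite: a local minimum.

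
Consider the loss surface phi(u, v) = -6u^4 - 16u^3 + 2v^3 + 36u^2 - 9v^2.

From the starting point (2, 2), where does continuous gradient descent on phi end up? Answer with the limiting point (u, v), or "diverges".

diverges

phi is separable, so gradient descent decouples: u follows -∂phi/∂u, v follows -∂phi/∂v.
∂phi/∂u = -24u(u - 1)(u + 3); at u=2 this is -240, so u increases.
∂phi/∂v = 6v(v - 3); at v=2 this is -12, so v increases.
The u-coordinate has no critical point in that direction and runs off to infinity.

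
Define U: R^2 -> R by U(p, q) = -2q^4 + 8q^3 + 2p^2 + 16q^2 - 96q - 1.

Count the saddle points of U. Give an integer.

2

U separates as a function of p plus a function of q, so ∇U=0 decouples.
∂U/∂p = 4p = 0 at p ∈ {0}; ∂U/∂q = -8(q - 3)(q - 2)(q + 2) = 0 at q ∈ {-2, 2, 3}.
The Hessian is diagonal: diag(U_pp, U_qq). Second derivatives: U_pp(0)=4; U_qq(-2)=-160, U_qq(2)=32, U_qq(3)=-40.
Saddle points occur where the two diagonal entries have opposite signs: (0, -2), (0, 3). Count: 2.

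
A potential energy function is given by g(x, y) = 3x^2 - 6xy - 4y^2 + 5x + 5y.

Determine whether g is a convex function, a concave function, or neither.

g is quadratic, so its Hessian is the constant matrix H = [[6, -6], [-6, -8]].
det(H) = -84, tr(H) = -2.
det(H) < 0, so H is indefinite: neither convex nor concave.

neither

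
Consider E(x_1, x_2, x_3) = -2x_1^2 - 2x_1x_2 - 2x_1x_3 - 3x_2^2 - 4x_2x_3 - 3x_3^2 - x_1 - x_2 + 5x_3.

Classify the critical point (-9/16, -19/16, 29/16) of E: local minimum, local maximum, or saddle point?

The Hessian is constant: H = [[-4, -2, -2], [-2, -6, -4], [-2, -4, -6]].
Leading principal minors: Δ₁ = -4, Δ₂ = 20, Δ₃ = -64.
The minors alternate sign starting negative (−, +, −), so H is negative definite: a local maximum.

local maximum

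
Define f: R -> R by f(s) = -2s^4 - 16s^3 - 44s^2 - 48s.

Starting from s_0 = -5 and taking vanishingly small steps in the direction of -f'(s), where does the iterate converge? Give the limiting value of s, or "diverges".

diverges

f'(s) = -8(s + 1)(s + 2)(s + 3), so f'(-5) = 192.
Gradient descent moves in the -f' direction, i.e. s is decreasing.
There is no critical point below s=-5, and f' keeps the same sign, so the iterate runs off to −∞.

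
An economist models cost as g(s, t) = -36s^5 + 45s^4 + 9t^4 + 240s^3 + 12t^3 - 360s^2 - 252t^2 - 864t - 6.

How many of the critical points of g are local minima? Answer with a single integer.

4

g separates as a function of s plus a function of t, so ∇g=0 decouples.
∂g/∂s = -180s(s - 2)(s - 1)(s + 2) = 0 at s ∈ {-2, 0, 1, 2}; ∂g/∂t = 36(t - 4)(t + 2)(t + 3) = 0 at t ∈ {-3, -2, 4}.
The Hessian is diagonal: diag(g_ss, g_tt). Second derivatives: g_ss(-2)=4320, g_ss(0)=-720, g_ss(1)=540, g_ss(2)=-1440; g_tt(-3)=252, g_tt(-2)=-216, g_tt(4)=1512.
Local minima occur where both diagonal entries positive: (-2, -3), (-2, 4), (1, -3), (1, 4). Count: 4.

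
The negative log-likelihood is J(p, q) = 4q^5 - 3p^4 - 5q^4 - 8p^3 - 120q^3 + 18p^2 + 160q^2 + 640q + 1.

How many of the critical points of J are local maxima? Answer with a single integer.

4

J separates as a function of p plus a function of q, so ∇J=0 decouples.
∂J/∂p = -12p(p - 1)(p + 3) = 0 at p ∈ {-3, 0, 1}; ∂J/∂q = 20(q - 4)(q - 2)(q + 1)(q + 4) = 0 at q ∈ {-4, -1, 2, 4}.
The Hessian is diagonal: diag(J_pp, J_qq). Second derivatives: J_pp(-3)=-144, J_pp(0)=36, J_pp(1)=-48; J_qq(-4)=-2880, J_qq(-1)=900, J_qq(2)=-720, J_qq(4)=1600.
Local maxima occur where both diagonal entries negative: (-3, -4), (-3, 2), (1, -4), (1, 2). Count: 4.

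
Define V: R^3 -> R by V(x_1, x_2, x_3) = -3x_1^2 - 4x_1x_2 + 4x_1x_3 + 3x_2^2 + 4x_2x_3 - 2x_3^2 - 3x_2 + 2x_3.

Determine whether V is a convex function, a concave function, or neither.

V is quadratic, so its Hessian is the constant matrix H = [[-6, -4, 4], [-4, 6, 4], [4, 4, -4]].
Leading principal minors: -6, -52, 80.
Neither pattern holds ⇒ H is indefinite ⇒ neither convex nor concave.

neither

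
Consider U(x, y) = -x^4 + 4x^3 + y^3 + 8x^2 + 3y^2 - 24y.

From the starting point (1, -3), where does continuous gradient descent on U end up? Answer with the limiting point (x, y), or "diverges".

(0, 2)

U is separable, so gradient descent decouples: x follows -∂U/∂x, y follows -∂U/∂y.
∂U/∂x = -4x(x - 4)(x + 1); at x=1 this is 24, so x decreases.
∂U/∂y = 3(y - 2)(y + 4); at y=-3 this is -15, so y increases.
x converges to its nearest critical value 0 (a local min of the x-part); y converges to 2. The iterate converges to (0, 2).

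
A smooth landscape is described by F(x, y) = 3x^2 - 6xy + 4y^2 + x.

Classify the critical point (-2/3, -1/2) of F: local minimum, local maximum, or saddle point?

The Hessian of F is constant: H = [[6, -6], [-6, 8]].
det(H) = 6·8 − (-6)² = 12.
det(H) > 0 and tr(H) = 14 > 0, so H is positive definite and the point is a local minimum.

local minimum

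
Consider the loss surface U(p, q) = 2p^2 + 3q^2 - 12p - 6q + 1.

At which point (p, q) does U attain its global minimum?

(3, 1)

U(p,q) separates as A(p) + B(q) + 1, so its minimum is min A + min B + 1.
A'(p) = 4p - 12 vanishes at p ∈ {3}; B'(q) = 6q - 6 vanishes at q ∈ {1}.
Local minima of A (where A''>0): A(3)=-18. Local minima of B: B(1)=-3.
So the global minimum of U is A(3) + B(1) + 1 = -18 − 3 + 1 = -20, attained at (3, 1).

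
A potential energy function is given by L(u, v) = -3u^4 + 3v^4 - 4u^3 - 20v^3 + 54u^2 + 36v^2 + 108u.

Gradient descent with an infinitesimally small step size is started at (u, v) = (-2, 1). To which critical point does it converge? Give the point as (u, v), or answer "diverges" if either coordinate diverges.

(-1, 0)

L is separable, so gradient descent decouples: u follows -∂L/∂u, v follows -∂L/∂v.
∂L/∂u = -12(u - 3)(u + 1)(u + 3); at u=-2 this is -60, so u increases.
∂L/∂v = 12v(v - 3)(v - 2); at v=1 this is 24, so v decreases.
u converges to its nearest critical value -1 (a local min of the u-part); v converges to 0. The iterate converges to (-1, 0).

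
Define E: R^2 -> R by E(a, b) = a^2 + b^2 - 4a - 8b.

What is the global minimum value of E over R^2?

-20

E(a,b) separates as P(a) + Q(b), so its minimum is min P + min Q.
P'(a) = 2a - 4 vanishes at a ∈ {2}; Q'(b) = 2b - 8 vanishes at b ∈ {4}.
Local minima of P (where P''>0): P(2)=-4. Local minima of Q: Q(4)=-16.
So the global minimum of E is P(2) + Q(4) = -4 − 16 = -20, attained at (2, 4).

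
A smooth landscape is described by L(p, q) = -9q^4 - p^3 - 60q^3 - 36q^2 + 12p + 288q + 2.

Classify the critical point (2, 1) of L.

local maximum

The mixed partial ∂²L/∂p∂q is 0, so the Hessian at any point is diag(L_pp, L_qq) = diag(-6p, -36(3q^2 + 10q + 2)).
At (2, 1): H = diag(-12, -540).
Both eigenvalues are negative, so H is negative definite: a local maximum.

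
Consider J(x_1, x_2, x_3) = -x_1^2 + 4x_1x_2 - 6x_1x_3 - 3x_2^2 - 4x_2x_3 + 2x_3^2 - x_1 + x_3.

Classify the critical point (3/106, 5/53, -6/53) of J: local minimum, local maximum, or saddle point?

The Hessian is constant: H = [[-2, 4, -6], [4, -6, -4], [-6, -4, 4]].
Leading principal minors: Δ₁ = -2, Δ₂ = -4, Δ₃ = 424.
The minors fit neither the all-positive nor the alternating-sign pattern, so H is indefinite: a saddle point.

saddle point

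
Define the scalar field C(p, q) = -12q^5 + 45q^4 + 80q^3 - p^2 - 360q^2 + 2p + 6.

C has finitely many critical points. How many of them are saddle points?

2

C separates as a function of p plus a function of q, so ∇C=0 decouples.
∂C/∂p = -2(p - 1) = 0 at p ∈ {1}; ∂C/∂q = -60q(q - 3)(q - 2)(q + 2) = 0 at q ∈ {-2, 0, 2, 3}.
The Hessian is diagonal: diag(C_pp, C_qq). Second derivatives: C_pp(1)=-2; C_qq(-2)=2400, C_qq(0)=-720, C_qq(2)=480, C_qq(3)=-900.
Saddle points occur where the two diagonal entries have opposite signs: (1, -2), (1, 2). Count: 2.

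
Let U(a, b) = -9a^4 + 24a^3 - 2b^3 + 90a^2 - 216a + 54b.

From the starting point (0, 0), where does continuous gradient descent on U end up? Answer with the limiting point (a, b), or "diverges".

(1, -3)

U is separable, so gradient descent decouples: a follows -∂U/∂a, b follows -∂U/∂b.
∂U/∂a = -36(a - 3)(a - 1)(a + 2); at a=0 this is -216, so a increases.
∂U/∂b = -6(b - 3)(b + 3); at b=0 this is 54, so b decreases.
a converges to its nearest critical value 1 (a local min of the a-part); b converges to -3. The iterate converges to (1, -3).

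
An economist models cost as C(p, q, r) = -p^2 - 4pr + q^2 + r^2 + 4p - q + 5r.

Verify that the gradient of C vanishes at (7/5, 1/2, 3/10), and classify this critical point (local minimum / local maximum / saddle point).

saddle point

∇C = (-2p - 4r + 4, 2q - 1, -4p + 2r + 5); substituting (7/5, 1/2, 3/10) gives ∇C = (0, 0, 0), so (7/5, 1/2, 3/10) is indeed a critical point.
The Hessian is constant: H = [[-2, 0, -4], [0, 2, 0], [-4, 0, 2]].
Leading principal minors: Δ₁ = -2, Δ₂ = -4, Δ₃ = -40.
The minors fit neither the all-positive nor the alternating-sign pattern, so H is indefinite: a saddle point.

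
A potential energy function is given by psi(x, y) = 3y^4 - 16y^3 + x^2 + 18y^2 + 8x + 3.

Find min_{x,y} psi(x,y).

psi(x,y) separates as P(x) + Q(y) + 3, so its minimum is min P + min Q + 3.
P'(x) = 2x + 8 vanishes at x ∈ {-4}; Q'(y) = 12y(y - 3)(y - 1) vanishes at y ∈ {0, 1, 3}.
Local minima of P (where P''>0): P(-4)=-16. Local minima of Q: Q(0)=0, Q(3)=-27.
So the global minimum of psi is P(-4) + Q(3) + 3 = -16 − 27 + 3 = -40, attained at (-4, 3).

-40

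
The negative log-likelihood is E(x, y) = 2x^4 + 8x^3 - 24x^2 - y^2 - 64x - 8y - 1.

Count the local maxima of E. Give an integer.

E separates as a function of x plus a function of y, so ∇E=0 decouples.
∂E/∂x = 8(x - 2)(x + 1)(x + 4) = 0 at x ∈ {-4, -1, 2}; ∂E/∂y = -2(y + 4) = 0 at y ∈ {-4}.
The Hessian is diagonal: diag(E_xx, E_yy). Second derivatives: E_xx(-4)=144, E_xx(-1)=-72, E_xx(2)=144; E_yy(-4)=-2.
Local maxima occur where both diagonal entries negative: (-1, -4). Count: 1.

1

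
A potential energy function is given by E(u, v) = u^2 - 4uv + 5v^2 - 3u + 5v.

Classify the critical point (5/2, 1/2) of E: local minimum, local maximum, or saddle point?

The Hessian of E is constant: H = [[2, -4], [-4, 10]].
det(H) = 2·10 − (-4)² = 4.
det(H) > 0 and tr(H) = 12 > 0, so H is positive definite and the point is a local minimum.

local minimum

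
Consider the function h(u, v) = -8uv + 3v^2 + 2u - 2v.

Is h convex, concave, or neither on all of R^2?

h is quadratic, so its Hessian is the constant matrix H = [[0, -8], [-8, 6]].
det(H) = -64, tr(H) = 6.
det(H) < 0, so H is indefinite: neither convex nor concave.

neither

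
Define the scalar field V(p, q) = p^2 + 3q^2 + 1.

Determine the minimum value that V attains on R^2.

1

V(p,q) separates as A(p) + B(q) + 1, so its minimum is min A + min B + 1.
A'(p) = 2p vanishes at p ∈ {0}; B'(q) = 6q vanishes at q ∈ {0}.
Local minima of A (where A''>0): A(0)=0. Local minima of B: B(0)=0.
So the global minimum of V is A(0) + B(0) + 1 = 0 + 0 + 1 = 1, attained at (0, 0).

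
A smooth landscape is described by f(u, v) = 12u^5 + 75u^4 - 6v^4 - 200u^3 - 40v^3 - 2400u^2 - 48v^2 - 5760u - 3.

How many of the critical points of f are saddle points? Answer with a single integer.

6

f separates as a function of u plus a function of v, so ∇f=0 decouples.
∂f/∂u = 60(u - 4)(u + 2)(u + 3)(u + 4) = 0 at u ∈ {-4, -3, -2, 4}; ∂f/∂v = -24v(v + 1)(v + 4) = 0 at v ∈ {-4, -1, 0}.
The Hessian is diagonal: diag(f_uu, f_vv). Second derivatives: f_uu(-4)=-960, f_uu(-3)=420, f_uu(-2)=-720, f_uu(4)=20160; f_vv(-4)=-288, f_vv(-1)=72, f_vv(0)=-96.
Saddle points occur where the two diagonal entries have opposite signs: (-4, -1), (-3, -4), (-3, 0), (-2, -1), (4, -4), (4, 0). Count: 6.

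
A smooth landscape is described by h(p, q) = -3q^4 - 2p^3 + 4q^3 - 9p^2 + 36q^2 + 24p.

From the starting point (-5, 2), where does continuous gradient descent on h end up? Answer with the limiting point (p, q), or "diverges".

h is separable, so gradient descent decouples: p follows -∂h/∂p, q follows -∂h/∂q.
∂h/∂p = -6(p - 1)(p + 4); at p=-5 this is -36, so p increases.
∂h/∂q = -12q(q - 3)(q + 2); at q=2 this is 96, so q decreases.
p converges to its nearest critical value -4 (a local min of the p-part); q converges to 0. The iterate converges to (-4, 0).

(-4, 0)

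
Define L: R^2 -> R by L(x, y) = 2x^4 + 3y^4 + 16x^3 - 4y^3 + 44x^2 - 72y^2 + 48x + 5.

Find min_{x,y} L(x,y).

L(x,y) separates as P(x) + Q(y) + 5, so its minimum is min P + min Q + 5.
P'(x) = 8(x + 1)(x + 2)(x + 3) vanishes at x ∈ {-3, -2, -1}; Q'(y) = 12y(y - 4)(y + 3) vanishes at y ∈ {-3, 0, 4}.
Local minima of P (where P''>0): P(-3)=-18, P(-1)=-18. Local minima of Q: Q(-3)=-297, Q(4)=-640.
So the global minimum of L is P(-3) + Q(4) + 5 = -18 − 640 + 5 = -653, attained at (-3, 4).

-653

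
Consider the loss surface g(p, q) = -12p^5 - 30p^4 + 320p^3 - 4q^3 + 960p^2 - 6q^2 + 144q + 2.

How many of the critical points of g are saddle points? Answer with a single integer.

4

g separates as a function of p plus a function of q, so ∇g=0 decouples.
∂g/∂p = -60p(p - 4)(p + 2)(p + 4) = 0 at p ∈ {-4, -2, 0, 4}; ∂g/∂q = -12(q - 3)(q + 4) = 0 at q ∈ {-4, 3}.
The Hessian is diagonal: diag(g_pp, g_qq). Second derivatives: g_pp(-4)=3840, g_pp(-2)=-1440, g_pp(0)=1920, g_pp(4)=-11520; g_qq(-4)=84, g_qq(3)=-84.
Saddle points occur where the two diagonal entries have opposite signs: (-4, 3), (-2, -4), (0, 3), (4, -4). Count: 4.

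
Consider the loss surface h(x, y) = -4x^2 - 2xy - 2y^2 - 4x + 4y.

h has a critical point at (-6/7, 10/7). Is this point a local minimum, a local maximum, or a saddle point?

The Hessian of h is constant: H = [[-8, -2], [-2, -4]].
det(H) = (-8)·(-4) − (-2)² = 28.
det(H) > 0 and tr(H) = -12 < 0, so H is negative definite and the point is a local maximum.

local maximum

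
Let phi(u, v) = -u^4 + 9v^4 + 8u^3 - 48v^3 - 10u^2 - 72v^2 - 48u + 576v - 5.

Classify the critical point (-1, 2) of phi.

The mixed partial ∂²phi/∂u∂v is 0, so the Hessian at any point is diag(phi_uu, phi_vv) = diag(4(-3u^2 + 12u - 5), 36(3v^2 - 8v - 4)).
At (-1, 2): H = diag(-80, -288).
Both eigenvalues are negative, so H is negative definite: a local maximum.

local maximum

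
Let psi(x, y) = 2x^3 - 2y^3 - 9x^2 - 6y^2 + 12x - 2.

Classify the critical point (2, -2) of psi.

The mixed partial ∂²psi/∂x∂y is 0, so the Hessian at any point is diag(psi_xx, psi_yy) = diag(6(2x - 3), -12(y + 1)).
At (2, -2): H = diag(6, 12).
Both eigenvalues are positive, so H is positive definite: a local minimum.

local minimum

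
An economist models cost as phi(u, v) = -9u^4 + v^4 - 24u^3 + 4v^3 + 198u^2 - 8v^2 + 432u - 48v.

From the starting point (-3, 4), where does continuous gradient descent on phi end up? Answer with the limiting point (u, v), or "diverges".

(-1, 2)

phi is separable, so gradient descent decouples: u follows -∂phi/∂u, v follows -∂phi/∂v.
∂phi/∂u = -36(u - 3)(u + 1)(u + 4); at u=-3 this is -432, so u increases.
∂phi/∂v = 4(v - 2)(v + 2)(v + 3); at v=4 this is 336, so v decreases.
u converges to its nearest critical value -1 (a local min of the u-part); v converges to 2. The iterate converges to (-1, 2).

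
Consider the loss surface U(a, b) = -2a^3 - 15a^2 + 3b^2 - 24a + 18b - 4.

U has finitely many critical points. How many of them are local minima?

U separates as a function of a plus a function of b, so ∇U=0 decouples.
∂U/∂a = -6(a + 1)(a + 4) = 0 at a ∈ {-4, -1}; ∂U/∂b = 6(b + 3) = 0 at b ∈ {-3}.
The Hessian is diagonal: diag(U_aa, U_bb). Second derivatives: U_aa(-4)=18, U_aa(-1)=-18; U_bb(-3)=6.
Local minima occur where both diagonal entries positive: (-4, -3). Count: 1.

1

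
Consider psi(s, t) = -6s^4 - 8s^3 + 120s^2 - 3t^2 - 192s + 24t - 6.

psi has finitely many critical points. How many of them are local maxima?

psi separates as a function of s plus a function of t, so ∇psi=0 decouples.
∂psi/∂s = -24(s - 2)(s - 1)(s + 4) = 0 at s ∈ {-4, 1, 2}; ∂psi/∂t = -6(t - 4) = 0 at t ∈ {4}.
The Hessian is diagonal: diag(psi_ss, psi_tt). Second derivatives: psi_ss(-4)=-720, psi_ss(1)=120, psi_ss(2)=-144; psi_tt(4)=-6.
Local maxima occur where both diagonal entries negative: (-4, 4), (2, 4). Count: 2.

2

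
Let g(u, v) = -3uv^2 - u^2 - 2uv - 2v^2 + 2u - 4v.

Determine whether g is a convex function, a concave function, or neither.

The term -3uv^2 is cubic, so the Hessian is not constant.
∂²g/∂v² = -6u - 4, which takes both signs as u varies (negative for sufficiently large u). A diagonal entry of the Hessian changing sign means the Hessian is neither positive- nor negative-semidefinite on all of R^2.

neither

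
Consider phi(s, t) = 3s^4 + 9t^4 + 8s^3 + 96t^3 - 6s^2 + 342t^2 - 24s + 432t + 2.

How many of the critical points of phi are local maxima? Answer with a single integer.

1

phi separates as a function of s plus a function of t, so ∇phi=0 decouples.
∂phi/∂s = 12(s - 1)(s + 1)(s + 2) = 0 at s ∈ {-2, -1, 1}; ∂phi/∂t = 36(t + 1)(t + 3)(t + 4) = 0 at t ∈ {-4, -3, -1}.
The Hessian is diagonal: diag(phi_ss, phi_tt). Second derivatives: phi_ss(-2)=36, phi_ss(-1)=-24, phi_ss(1)=72; phi_tt(-4)=108, phi_tt(-3)=-72, phi_tt(-1)=216.
Local maxima occur where both diagonal entries negative: (-1, -3). Count: 1.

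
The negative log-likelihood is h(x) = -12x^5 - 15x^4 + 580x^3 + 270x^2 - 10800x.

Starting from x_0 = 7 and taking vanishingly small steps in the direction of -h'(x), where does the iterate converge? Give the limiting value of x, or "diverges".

h'(x) = -60(x - 4)(x - 3)(x + 3)(x + 5), so h'(7) = -86400.
Gradient descent moves in the -h' direction, i.e. x is increasing.
There is no critical point above x=7, and h' keeps the same sign, so the iterate runs off to +∞.

diverges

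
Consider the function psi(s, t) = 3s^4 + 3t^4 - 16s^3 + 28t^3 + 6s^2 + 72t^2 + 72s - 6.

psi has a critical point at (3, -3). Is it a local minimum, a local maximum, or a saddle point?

The mixed partial ∂²psi/∂s∂t is 0, so the Hessian at any point is diag(psi_ss, psi_tt) = diag(12(3s^2 - 8s + 1), 12(3t^2 + 14t + 12)).
At (3, -3): H = diag(48, -36).
The eigenvalues have opposite signs, so H is indefinite: a saddle point.

saddle point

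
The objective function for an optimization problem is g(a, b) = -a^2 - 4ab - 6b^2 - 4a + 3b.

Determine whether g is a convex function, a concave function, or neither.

g is quadratic, so its Hessian is the constant matrix H = [[-2, -4], [-4, -12]].
det(H) = 8, tr(H) = -14.
det(H) > 0 and tr(H) < 0, so H is negative definite everywhere: concave.

concave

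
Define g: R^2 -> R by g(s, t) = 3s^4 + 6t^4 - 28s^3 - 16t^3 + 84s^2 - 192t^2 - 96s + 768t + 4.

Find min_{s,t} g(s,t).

-3644

g(s,t) separates as P(s) + Q(t) + 4, so its minimum is min P + min Q + 4.
P'(s) = 12(s - 4)(s - 2)(s - 1) vanishes at s ∈ {1, 2, 4}; Q'(t) = 24(t - 4)(t - 2)(t + 4) vanishes at t ∈ {-4, 2, 4}.
Local minima of P (where P''>0): P(1)=-37, P(4)=-64. Local minima of Q: Q(-4)=-3584, Q(4)=512.
So the global minimum of g is P(4) + Q(-4) + 4 = -64 − 3584 + 4 = -3644, attained at (4, -4).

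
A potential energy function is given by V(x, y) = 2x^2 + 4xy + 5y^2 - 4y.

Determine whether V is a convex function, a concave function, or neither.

convex

V is quadratic, so its Hessian is the constant matrix H = [[4, 4], [4, 10]].
det(H) = 24, tr(H) = 14.
det(H) > 0 and tr(H) > 0, so H is positive definite everywhere: convex.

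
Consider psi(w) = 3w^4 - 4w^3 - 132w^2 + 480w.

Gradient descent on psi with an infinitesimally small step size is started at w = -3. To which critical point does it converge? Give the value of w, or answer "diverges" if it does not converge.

psi'(w) = 12(w - 4)(w - 2)(w + 5), so psi'(-3) = 840.
Gradient descent moves in the -psi' direction, i.e. w is decreasing.
The nearest critical point in that direction is w = -5, where psi'' = 756 > 0 (a local minimum). The iterate converges there.

-5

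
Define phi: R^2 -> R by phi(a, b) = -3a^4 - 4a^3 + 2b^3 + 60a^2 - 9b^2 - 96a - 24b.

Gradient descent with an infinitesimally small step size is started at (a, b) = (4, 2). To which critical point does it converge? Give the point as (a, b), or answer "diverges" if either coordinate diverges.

diverges

phi is separable, so gradient descent decouples: a follows -∂phi/∂a, b follows -∂phi/∂b.
∂phi/∂a = -12(a - 2)(a - 1)(a + 4); at a=4 this is -576, so a increases.
∂phi/∂b = 6(b - 4)(b + 1); at b=2 this is -36, so b increases.
The a-coordinate has no critical point in that direction and runs off to infinity.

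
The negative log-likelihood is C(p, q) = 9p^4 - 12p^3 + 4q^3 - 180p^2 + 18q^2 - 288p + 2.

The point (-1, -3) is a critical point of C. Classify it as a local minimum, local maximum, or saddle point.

local maximum

The mixed partial ∂²C/∂p∂q is 0, so the Hessian at any point is diag(C_pp, C_qq) = diag(36(3p^2 - 2p - 10), 12(2q + 3)).
At (-1, -3): H = diag(-180, -36).
Both eigenvalues are negative, so H is negative definite: a local maximum.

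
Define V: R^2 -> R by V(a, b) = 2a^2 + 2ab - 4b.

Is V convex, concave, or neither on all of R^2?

neither

V is quadratic, so its Hessian is the constant matrix H = [[4, 2], [2, 0]].
det(H) = -4, tr(H) = 4.
det(H) < 0, so H is indefinite: neither convex nor concave.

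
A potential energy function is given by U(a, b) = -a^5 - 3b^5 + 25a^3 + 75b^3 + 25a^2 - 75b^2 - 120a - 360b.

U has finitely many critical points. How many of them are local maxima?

4

U separates as a function of a plus a function of b, so ∇U=0 decouples.
∂U/∂a = -5(a - 4)(a - 1)(a + 2)(a + 3) = 0 at a ∈ {-3, -2, 1, 4}; ∂U/∂b = -15(b - 3)(b - 2)(b + 1)(b + 4) = 0 at b ∈ {-4, -1, 2, 3}.
The Hessian is diagonal: diag(U_aa, U_bb). Second derivatives: U_aa(-3)=140, U_aa(-2)=-90, U_aa(1)=180, U_aa(4)=-630; U_bb(-4)=1890, U_bb(-1)=-540, U_bb(2)=270, U_bb(3)=-420.
Local maxima occur where both diagonal entries negative: (-2, -1), (-2, 3), (4, -1), (4, 3). Count: 4.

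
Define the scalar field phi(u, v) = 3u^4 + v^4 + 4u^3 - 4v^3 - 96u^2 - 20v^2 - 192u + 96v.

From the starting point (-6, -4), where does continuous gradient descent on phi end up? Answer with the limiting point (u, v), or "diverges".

(-4, -3)

phi is separable, so gradient descent decouples: u follows -∂phi/∂u, v follows -∂phi/∂v.
∂phi/∂u = 12(u - 4)(u + 1)(u + 4); at u=-6 this is -1200, so u increases.
∂phi/∂v = 4(v - 4)(v - 2)(v + 3); at v=-4 this is -192, so v increases.
u converges to its nearest critical value -4 (a local min of the u-part); v converges to -3. The iterate converges to (-4, -3).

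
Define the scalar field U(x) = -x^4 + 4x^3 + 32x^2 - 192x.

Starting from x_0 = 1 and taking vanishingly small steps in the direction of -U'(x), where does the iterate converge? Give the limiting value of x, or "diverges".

3

U'(x) = -4(x - 4)(x - 3)(x + 4), so U'(1) = -120.
Gradient descent moves in the -U' direction, i.e. x is increasing.
The nearest critical point in that direction is x = 3, where U'' = 28 > 0 (a local minimum). The iterate converges there.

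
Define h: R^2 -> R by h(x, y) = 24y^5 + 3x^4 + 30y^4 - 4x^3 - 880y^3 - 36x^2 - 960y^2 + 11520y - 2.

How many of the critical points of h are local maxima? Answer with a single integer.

2

h separates as a function of x plus a function of y, so ∇h=0 decouples.
∂h/∂x = 12x(x - 3)(x + 2) = 0 at x ∈ {-2, 0, 3}; ∂h/∂y = 120(y - 4)(y - 2)(y + 3)(y + 4) = 0 at y ∈ {-4, -3, 2, 4}.
The Hessian is diagonal: diag(h_xx, h_yy). Second derivatives: h_xx(-2)=120, h_xx(0)=-72, h_xx(3)=180; h_yy(-4)=-5760, h_yy(-3)=4200, h_yy(2)=-7200, h_yy(4)=13440.
Local maxima occur where both diagonal entries negative: (0, -4), (0, 2). Count: 2.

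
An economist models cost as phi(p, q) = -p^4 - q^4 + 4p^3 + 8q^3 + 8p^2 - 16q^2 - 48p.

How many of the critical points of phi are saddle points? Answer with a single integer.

phi separates as a function of p plus a function of q, so ∇phi=0 decouples.
∂phi/∂p = -4(p - 3)(p - 2)(p + 2) = 0 at p ∈ {-2, 2, 3}; ∂phi/∂q = -4q(q - 4)(q - 2) = 0 at q ∈ {0, 2, 4}.
The Hessian is diagonal: diag(phi_pp, phi_qq). Second derivatives: phi_pp(-2)=-80, phi_pp(2)=16, phi_pp(3)=-20; phi_qq(0)=-32, phi_qq(2)=16, phi_qq(4)=-32.
Saddle points occur where the two diagonal entries have opposite signs: (-2, 2), (2, 0), (2, 4), (3, 2). Count: 4.

4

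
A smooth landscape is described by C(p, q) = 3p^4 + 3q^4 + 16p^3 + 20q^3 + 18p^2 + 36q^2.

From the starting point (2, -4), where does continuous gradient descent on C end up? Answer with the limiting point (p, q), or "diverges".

C is separable, so gradient descent decouples: p follows -∂C/∂p, q follows -∂C/∂q.
∂C/∂p = 12p(p + 1)(p + 3); at p=2 this is 360, so p decreases.
∂C/∂q = 12q(q + 2)(q + 3); at q=-4 this is -96, so q increases.
p converges to its nearest critical value 0 (a local min of the p-part); q converges to -3. The iterate converges to (0, -3).

(0, -3)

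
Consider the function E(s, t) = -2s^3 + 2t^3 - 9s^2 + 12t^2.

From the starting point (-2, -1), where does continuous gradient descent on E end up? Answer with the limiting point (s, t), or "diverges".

E is separable, so gradient descent decouples: s follows -∂E/∂s, t follows -∂E/∂t.
∂E/∂s = -6s(s + 3); at s=-2 this is 12, so s decreases.
∂E/∂t = 6t(t + 4); at t=-1 this is -18, so t increases.
s converges to its nearest critical value -3 (a local min of the s-part); t converges to 0. The iterate converges to (-3, 0).

(-3, 0)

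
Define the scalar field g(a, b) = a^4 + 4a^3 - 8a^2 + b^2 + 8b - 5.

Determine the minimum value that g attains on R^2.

-149

g(a,b) separates as P(a) + Q(b) − 5, so its minimum is min P + min Q − 5.
P'(a) = 4a(a - 1)(a + 4) vanishes at a ∈ {-4, 0, 1}; Q'(b) = 2b + 8 vanishes at b ∈ {-4}.
Local minima of P (where P''>0): P(-4)=-128, P(1)=-3. Local minima of Q: Q(-4)=-16.
So the global minimum of g is P(-4) + Q(-4) − 5 = -128 − 16 − 5 = -149, attained at (-4, -4).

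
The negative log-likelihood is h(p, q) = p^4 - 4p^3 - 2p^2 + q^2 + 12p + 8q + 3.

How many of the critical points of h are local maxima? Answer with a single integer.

0

h separates as a function of p plus a function of q, so ∇h=0 decouples.
∂h/∂p = 4(p - 3)(p - 1)(p + 1) = 0 at p ∈ {-1, 1, 3}; ∂h/∂q = 2(q + 4) = 0 at q ∈ {-4}.
The Hessian is diagonal: diag(h_pp, h_qq). Second derivatives: h_pp(-1)=32, h_pp(1)=-16, h_pp(3)=32; h_qq(-4)=2.
Local maxima occur where both diagonal entries negative: none. Count: 0.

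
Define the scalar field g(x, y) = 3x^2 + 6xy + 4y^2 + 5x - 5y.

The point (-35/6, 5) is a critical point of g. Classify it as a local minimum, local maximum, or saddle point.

local minimum

The Hessian of g is constant: H = [[6, 6], [6, 8]].
det(H) = 6·8 − 6² = 12.
det(H) > 0 and tr(H) = 14 > 0, so H is positive definite and the point is a local minimum.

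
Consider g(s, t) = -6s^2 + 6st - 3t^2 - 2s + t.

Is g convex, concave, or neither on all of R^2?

concave

g is quadratic, so its Hessian is the constant matrix H = [[-12, 6], [6, -6]].
det(H) = 36, tr(H) = -18.
det(H) > 0 and tr(H) < 0, so H is negative definite everywhere: concave.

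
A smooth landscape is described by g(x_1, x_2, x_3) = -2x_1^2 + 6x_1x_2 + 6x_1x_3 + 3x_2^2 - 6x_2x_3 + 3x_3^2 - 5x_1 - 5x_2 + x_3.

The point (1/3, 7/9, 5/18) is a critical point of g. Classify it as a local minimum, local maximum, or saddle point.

The Hessian is constant: H = [[-4, 6, 6], [6, 6, -6], [6, -6, 6]].
Leading principal minors: Δ₁ = -4, Δ₂ = -60, Δ₃ = -864.
The minors fit neither the all-positive nor the alternating-sign pattern, so H is indefinite: a saddle point.

saddle point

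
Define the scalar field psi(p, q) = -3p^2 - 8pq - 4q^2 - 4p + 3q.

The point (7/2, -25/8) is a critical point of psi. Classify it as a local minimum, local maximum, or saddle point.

The Hessian of psi is constant: H = [[-6, -8], [-8, -8]].
det(H) = (-6)·(-8) − (-8)² = -16.
Since det(H) < 0, H is indefinite and the critical point is a saddle point.

saddle point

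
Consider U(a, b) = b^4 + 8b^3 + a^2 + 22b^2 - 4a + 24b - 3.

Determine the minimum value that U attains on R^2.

U(a,b) separates as P(a) + Q(b) − 3, so its minimum is min P + min Q − 3.
P'(a) = 2a - 4 vanishes at a ∈ {2}; Q'(b) = 4(b + 1)(b + 2)(b + 3) vanishes at b ∈ {-3, -2, -1}.
Local minima of P (where P''>0): P(2)=-4. Local minima of Q: Q(-3)=-9, Q(-1)=-9.
So the global minimum of U is P(2) + Q(-3) − 3 = -4 − 9 − 3 = -16, attained at (2, -3).

-16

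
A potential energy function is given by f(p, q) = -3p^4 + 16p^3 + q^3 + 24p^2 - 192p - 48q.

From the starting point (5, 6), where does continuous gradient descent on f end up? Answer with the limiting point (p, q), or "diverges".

f is separable, so gradient descent decouples: p follows -∂f/∂p, q follows -∂f/∂q.
∂f/∂p = -12(p - 4)(p - 2)(p + 2); at p=5 this is -252, so p increases.
∂f/∂q = 3(q - 4)(q + 4); at q=6 this is 60, so q decreases.
The p-coordinate has no critical point in that direction and runs off to infinity.

diverges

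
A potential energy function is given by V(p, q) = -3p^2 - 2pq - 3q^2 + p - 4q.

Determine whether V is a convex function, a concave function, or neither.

concave

V is quadratic, so its Hessian is the constant matrix H = [[-6, -2], [-2, -6]].
det(H) = 32, tr(H) = -12.
det(H) > 0 and tr(H) < 0, so H is negative definite everywhere: concave.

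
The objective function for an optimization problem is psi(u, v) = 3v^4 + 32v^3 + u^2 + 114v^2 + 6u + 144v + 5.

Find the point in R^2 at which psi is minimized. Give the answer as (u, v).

psi(u,v) separates as P(u) + Q(v) + 5, so its minimum is min P + min Q + 5.
P'(u) = 2u + 6 vanishes at u ∈ {-3}; Q'(v) = 12(v + 1)(v + 3)(v + 4) vanishes at v ∈ {-4, -3, -1}.
Local minima of P (where P''>0): P(-3)=-9. Local minima of Q: Q(-4)=-32, Q(-1)=-59.
So the global minimum of psi is P(-3) + Q(-1) + 5 = -9 − 59 + 5 = -63, attained at (-3, -1).

(-3, -1)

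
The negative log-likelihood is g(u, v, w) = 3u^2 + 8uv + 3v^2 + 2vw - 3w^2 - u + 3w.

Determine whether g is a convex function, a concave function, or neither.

g is quadratic, so its Hessian is the constant matrix H = [[6, 8, 0], [8, 6, 2], [0, 2, -6]].
Leading principal minors: 6, -28, 144.
Neither pattern holds ⇒ H is indefinite ⇒ neither convex nor concave.

neither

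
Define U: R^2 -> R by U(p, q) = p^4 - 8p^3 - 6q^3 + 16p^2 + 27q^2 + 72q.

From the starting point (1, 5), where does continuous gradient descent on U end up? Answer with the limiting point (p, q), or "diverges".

diverges

U is separable, so gradient descent decouples: p follows -∂U/∂p, q follows -∂U/∂q.
∂U/∂p = 4p(p - 4)(p - 2); at p=1 this is 12, so p decreases.
∂U/∂q = -18(q - 4)(q + 1); at q=5 this is -108, so q increases.
The q-coordinate has no critical point in that direction and runs off to infinity.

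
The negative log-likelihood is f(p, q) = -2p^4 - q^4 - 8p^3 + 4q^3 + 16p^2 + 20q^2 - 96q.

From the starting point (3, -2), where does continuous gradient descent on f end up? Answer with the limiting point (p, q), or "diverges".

diverges

f is separable, so gradient descent decouples: p follows -∂f/∂p, q follows -∂f/∂q.
∂f/∂p = -8p(p - 1)(p + 4); at p=3 this is -336, so p increases.
∂f/∂q = -4(q - 4)(q - 2)(q + 3); at q=-2 this is -96, so q increases.
The p-coordinate has no critical point in that direction and runs off to infinity.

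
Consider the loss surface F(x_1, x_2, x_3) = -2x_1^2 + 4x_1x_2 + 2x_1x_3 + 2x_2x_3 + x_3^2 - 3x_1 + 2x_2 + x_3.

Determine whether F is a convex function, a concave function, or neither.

neither

F is quadratic, so its Hessian is the constant matrix H = [[-4, 4, 2], [4, 0, 2], [2, 2, 2]].
Leading principal minors: -4, -16, 16.
Neither pattern holds ⇒ H is indefinite ⇒ neither convex nor concave.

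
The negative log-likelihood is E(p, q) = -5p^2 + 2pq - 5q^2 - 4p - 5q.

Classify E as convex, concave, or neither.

concave

E is quadratic, so its Hessian is the constant matrix H = [[-10, 2], [2, -10]].
det(H) = 96, tr(H) = -20.
det(H) > 0 and tr(H) < 0, so H is negative definite everywhere: concave.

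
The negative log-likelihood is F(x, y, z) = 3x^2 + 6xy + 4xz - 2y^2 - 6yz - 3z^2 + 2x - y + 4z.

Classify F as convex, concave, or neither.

F is quadratic, so its Hessian is the constant matrix H = [[6, 6, 4], [6, -4, -6], [4, -6, -6]].
Leading principal minors: 6, -60, -80.
Neither pattern holds ⇒ H is indefinite ⇒ neither convex nor concave.

neither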